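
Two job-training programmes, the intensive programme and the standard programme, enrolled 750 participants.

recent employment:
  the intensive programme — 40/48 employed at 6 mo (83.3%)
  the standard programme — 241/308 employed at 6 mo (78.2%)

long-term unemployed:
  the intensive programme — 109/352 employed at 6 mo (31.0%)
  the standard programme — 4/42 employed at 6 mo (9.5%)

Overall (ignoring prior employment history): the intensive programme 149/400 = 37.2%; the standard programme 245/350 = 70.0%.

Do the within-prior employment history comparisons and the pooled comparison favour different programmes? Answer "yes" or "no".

yes

Within each prior employment history level (recent employment 83.3% vs 78.2%; long-term unemployed 31.0% vs 9.5%), the intensive programme has the higher rate every time. Pooled: 37.2% vs 70.0% — the standard programme has the higher rate overall. The two comparisons disagree.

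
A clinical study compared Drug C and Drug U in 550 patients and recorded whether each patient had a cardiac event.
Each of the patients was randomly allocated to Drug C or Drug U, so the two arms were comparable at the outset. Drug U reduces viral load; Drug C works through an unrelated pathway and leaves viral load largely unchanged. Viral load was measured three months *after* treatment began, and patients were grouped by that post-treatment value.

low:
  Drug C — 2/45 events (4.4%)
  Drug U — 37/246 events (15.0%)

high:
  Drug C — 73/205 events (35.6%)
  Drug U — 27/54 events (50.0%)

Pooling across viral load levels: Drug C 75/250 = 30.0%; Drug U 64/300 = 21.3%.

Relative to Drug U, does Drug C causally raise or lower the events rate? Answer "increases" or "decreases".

The stratified and pooled comparisons disagree (Drug C wins within each viral load; Drug U wins overall), so the answer turns on the causal role of viral load.
Because the drug influences viral load, viral load is a post-treatment mediator, not a confounder. Stratifying on it would bias the estimate; the causal effect is the crude pooled difference.
Pooled: Drug C 30.0% vs Drug U 21.3%; Drug U is lower overall.

increases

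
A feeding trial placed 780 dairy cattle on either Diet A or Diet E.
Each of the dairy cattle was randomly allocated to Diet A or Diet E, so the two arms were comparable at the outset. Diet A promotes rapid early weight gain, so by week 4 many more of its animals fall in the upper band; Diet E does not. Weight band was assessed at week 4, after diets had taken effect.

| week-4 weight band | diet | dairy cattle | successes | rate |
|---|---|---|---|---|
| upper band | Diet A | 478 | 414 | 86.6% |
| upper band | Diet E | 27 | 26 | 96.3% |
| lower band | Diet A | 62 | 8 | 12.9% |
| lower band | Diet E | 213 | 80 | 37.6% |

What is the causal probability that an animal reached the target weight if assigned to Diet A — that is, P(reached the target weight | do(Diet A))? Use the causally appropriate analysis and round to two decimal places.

0.78

The stratified and pooled comparisons disagree (Diet E wins within each week-4 weight band; Diet A wins overall), so the answer turns on the causal role of week-4 weight band.
Stratifying would compare diets among dairy cattle the diets themselves sorted into week-4 weight band groups — a form of selection on an intermediate. The unconditioned pooled rates give the total causal effect.
So P(outcome | do(Diet A)) is just the pooled rate for Diet A: 422/540 = 0.781.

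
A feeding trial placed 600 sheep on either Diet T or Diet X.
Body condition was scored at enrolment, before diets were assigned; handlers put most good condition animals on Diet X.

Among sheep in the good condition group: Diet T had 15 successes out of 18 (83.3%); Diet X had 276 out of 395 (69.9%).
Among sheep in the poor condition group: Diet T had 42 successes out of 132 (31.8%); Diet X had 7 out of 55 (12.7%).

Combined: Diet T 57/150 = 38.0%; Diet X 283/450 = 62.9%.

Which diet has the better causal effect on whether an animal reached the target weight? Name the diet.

Diet T

The imbalance in starting body condition arose from how sheep were allocated, not from anything the diet did; and starting body condition independently affects the outcome. The pooled gap is confounded — condition on starting body condition.
Within each level — good condition: 83.3% vs 69.9%; poor condition: 31.8% vs 12.7% — Diet T is higher every time.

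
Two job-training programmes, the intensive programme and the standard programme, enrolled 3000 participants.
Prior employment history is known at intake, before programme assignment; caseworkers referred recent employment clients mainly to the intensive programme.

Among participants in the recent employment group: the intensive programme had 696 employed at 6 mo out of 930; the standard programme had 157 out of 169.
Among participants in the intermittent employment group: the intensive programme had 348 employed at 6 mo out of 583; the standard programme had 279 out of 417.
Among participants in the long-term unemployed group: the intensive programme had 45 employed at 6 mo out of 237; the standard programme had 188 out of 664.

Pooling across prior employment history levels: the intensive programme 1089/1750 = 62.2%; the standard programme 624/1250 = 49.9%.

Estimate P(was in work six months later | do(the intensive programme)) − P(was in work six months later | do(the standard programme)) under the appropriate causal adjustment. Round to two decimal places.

-0.12

Prior employment history differs across programmes for reasons unrelated to any effect of the programme itself, and it separately predicts the outcome — a classic confounder. We must compare within prior employment history levels.
Adjusting over the population distribution of prior employment history: 0.366·(0.748−0.929) + 0.333·(0.597−0.669) + 0.300·(0.190−0.283) = -0.118.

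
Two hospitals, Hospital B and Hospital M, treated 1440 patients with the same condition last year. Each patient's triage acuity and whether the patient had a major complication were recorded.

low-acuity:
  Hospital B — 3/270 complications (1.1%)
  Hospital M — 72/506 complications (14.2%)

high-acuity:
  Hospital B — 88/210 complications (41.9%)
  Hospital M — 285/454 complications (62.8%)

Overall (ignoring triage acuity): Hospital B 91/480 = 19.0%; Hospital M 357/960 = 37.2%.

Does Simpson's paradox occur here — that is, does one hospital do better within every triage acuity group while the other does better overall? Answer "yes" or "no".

Within each triage acuity level (low-acuity 1.1% vs 14.2%; high-acuity 41.9% vs 62.8%), Hospital B has the lower rate every time. Pooled: 19.0% vs 37.2% — Hospital B has the lower rate overall. They agree.

no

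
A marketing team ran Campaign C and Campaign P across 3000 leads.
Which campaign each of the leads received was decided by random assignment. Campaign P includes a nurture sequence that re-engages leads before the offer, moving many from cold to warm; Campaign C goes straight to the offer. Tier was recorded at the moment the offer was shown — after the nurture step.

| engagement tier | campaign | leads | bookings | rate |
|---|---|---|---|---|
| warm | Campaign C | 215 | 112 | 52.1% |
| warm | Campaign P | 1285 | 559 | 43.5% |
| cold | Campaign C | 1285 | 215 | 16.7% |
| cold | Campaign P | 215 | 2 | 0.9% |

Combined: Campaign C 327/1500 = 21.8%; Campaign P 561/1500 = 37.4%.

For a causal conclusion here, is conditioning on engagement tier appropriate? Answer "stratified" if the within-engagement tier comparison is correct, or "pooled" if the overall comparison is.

pooled

The engagement tier-specific comparison favours Campaign C throughout, but the pooled figures favour Campaign P. The question is whether to condition on engagement tier.
Engagement tier is recorded after the campaign and is itself shifted by it — it sits on the causal path from campaign to outcome. Conditioning on a mediator would strip out part of the effect we want; the pooled comparison gives the total causal effect.
Pooled: Campaign C 21.8% vs Campaign P 37.4%; Campaign P is higher overall.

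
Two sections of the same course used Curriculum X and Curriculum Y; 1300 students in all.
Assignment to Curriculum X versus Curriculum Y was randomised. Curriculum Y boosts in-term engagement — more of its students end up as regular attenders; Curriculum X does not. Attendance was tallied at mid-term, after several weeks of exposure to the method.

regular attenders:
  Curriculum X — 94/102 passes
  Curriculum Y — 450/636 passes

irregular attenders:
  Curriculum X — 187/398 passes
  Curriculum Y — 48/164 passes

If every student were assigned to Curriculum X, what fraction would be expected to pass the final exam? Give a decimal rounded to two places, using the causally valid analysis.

0.56

Curriculum X is higher inside every mid-term attendance stratum but Curriculum Y is higher in aggregate. Whether to stratify depends on how mid-term attendance relates to the teaching method.
The distribution of mid-term attendance is itself part of what the teaching method does — it is an intermediate outcome. Holding it fixed would remove that part of the effect; the total effect is the pooled difference.
So P(outcome | do(Curriculum X)) is just the pooled rate for Curriculum X: 281/500 = 0.562.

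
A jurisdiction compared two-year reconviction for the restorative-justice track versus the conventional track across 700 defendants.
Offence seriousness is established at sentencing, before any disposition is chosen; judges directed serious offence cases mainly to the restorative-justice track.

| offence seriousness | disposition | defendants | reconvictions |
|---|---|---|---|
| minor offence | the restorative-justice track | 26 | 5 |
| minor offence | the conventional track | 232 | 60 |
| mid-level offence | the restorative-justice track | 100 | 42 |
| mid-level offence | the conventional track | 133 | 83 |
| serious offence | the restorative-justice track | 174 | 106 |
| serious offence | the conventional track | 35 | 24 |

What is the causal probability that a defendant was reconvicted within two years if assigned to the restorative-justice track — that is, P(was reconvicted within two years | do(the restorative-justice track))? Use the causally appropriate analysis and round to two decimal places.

0.39

Here offence seriousness is a common cause — it drives both which disposition a case falls under and the outcome. The crude comparison mixes populations; the stratum-specific rates are the causally relevant ones.
Standardising the restorative-justice track to the population offence seriousness mix: 0.369·5/26 + 0.333·42/100 + 0.299·106/174 = 0.393.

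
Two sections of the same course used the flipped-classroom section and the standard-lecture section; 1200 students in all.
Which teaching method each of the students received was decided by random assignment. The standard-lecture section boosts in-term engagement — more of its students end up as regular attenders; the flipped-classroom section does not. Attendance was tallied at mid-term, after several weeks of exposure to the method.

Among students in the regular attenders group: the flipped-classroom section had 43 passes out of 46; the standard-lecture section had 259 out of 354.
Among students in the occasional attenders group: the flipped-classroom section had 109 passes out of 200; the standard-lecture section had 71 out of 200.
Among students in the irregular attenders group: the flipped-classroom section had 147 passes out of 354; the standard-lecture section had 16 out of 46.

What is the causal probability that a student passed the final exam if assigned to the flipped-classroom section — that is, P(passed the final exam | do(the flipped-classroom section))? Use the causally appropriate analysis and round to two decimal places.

0.50

The mid-term attendance-specific comparison favours the flipped-classroom section throughout, but the pooled figures favour the standard-lecture section. The question is whether to condition on mid-term attendance.
Mid-term attendance is downstream of the teaching method. One should not condition on a consequence of treatment, so the overall rates are the right comparison.
So P(outcome | do(the flipped-classroom section)) is just the pooled rate for the flipped-classroom section: 299/600 = 0.498.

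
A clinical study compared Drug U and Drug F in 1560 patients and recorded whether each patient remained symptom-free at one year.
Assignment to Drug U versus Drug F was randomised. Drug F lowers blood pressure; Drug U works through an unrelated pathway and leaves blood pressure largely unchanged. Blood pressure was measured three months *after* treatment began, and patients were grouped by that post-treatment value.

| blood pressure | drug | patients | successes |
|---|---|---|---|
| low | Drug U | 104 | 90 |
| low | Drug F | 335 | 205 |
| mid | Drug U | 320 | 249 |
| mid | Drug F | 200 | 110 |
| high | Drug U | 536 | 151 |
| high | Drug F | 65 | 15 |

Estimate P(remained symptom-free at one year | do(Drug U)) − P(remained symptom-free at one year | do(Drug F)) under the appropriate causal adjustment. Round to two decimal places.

Drug U is higher inside every blood pressure stratum but Drug F is higher in aggregate. Whether to stratify depends on how blood pressure relates to the drug.
Because the drug influences blood pressure, blood pressure is a post-treatment mediator, not a confounder. Stratifying on it would bias the estimate; the causal effect is the crude pooled difference.
The causal difference is the pooled difference: 0.510 − 0.550 = -0.040.

-0.04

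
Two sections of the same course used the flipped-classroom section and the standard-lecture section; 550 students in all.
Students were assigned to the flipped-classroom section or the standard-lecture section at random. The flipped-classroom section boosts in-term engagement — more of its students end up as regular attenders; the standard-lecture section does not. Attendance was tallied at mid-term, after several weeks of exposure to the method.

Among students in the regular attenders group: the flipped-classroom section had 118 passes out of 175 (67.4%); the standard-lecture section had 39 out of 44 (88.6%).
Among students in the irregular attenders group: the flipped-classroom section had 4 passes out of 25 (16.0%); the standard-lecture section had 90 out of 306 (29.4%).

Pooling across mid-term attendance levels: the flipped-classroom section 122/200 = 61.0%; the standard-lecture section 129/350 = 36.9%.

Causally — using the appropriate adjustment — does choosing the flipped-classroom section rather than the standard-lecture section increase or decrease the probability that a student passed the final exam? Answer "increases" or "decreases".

increases

The mid-term attendance-specific comparison favours the standard-lecture section throughout, but the pooled figures favour the flipped-classroom section. The question is whether to condition on mid-term attendance.
Mid-term attendance is recorded after the teaching method and is itself shifted by it — it sits on the causal path from teaching method to outcome. Conditioning on a mediator would strip out part of the effect we want; the pooled comparison gives the total causal effect.
Pooled: the flipped-classroom section 61.0% vs the standard-lecture section 36.9%; the flipped-classroom section is higher overall.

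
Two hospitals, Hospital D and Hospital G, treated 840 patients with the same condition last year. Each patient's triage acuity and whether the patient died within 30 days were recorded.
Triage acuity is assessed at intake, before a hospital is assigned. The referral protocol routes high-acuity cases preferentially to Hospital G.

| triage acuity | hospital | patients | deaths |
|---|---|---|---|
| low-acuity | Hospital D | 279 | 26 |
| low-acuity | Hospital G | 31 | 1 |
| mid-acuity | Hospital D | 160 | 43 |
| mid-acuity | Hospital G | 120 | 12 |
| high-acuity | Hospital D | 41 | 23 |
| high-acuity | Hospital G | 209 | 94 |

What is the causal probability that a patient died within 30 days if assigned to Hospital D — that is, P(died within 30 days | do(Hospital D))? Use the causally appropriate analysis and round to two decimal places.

0.29

Nothing the hospital does changes triage acuity; the imbalance is an allocation artefact. With triage acuity also predicting the outcome, the pooled figure is confounded, and the within-stratum comparison is the causal one.
Standardising Hospital D to the population triage acuity mix: 0.369·26/279 + 0.333·43/160 + 0.298·23/41 = 0.291.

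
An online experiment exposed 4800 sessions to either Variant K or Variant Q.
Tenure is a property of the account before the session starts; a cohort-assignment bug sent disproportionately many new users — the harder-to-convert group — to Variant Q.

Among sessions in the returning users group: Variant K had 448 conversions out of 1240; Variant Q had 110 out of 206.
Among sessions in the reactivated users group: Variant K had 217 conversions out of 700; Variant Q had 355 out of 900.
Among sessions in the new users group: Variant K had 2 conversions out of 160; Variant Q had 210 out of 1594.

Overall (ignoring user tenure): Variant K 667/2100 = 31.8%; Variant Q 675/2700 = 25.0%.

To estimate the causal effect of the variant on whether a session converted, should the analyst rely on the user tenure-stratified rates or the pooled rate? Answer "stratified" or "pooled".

Here user tenure is a common cause — it drives both which variant a case falls under and the outcome. The crude comparison mixes populations; the stratum-specific rates are the causally relevant ones.
Within each level — returning users: 36.1% vs 53.4%; reactivated users: 31.0% vs 39.4%; new users: 1.2% vs 13.2% — Variant Q is higher every time.

stratified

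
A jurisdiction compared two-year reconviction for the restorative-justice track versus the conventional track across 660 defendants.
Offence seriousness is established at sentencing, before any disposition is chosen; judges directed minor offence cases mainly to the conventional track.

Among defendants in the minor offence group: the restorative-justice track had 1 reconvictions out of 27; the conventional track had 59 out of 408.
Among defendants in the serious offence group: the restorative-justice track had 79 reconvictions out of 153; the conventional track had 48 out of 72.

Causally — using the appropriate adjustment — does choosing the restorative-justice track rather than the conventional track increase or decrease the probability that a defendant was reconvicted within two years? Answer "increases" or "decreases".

decreases

The offence seriousness-specific comparison favours the restorative-justice track throughout, but the pooled figures favour the conventional track. The question is whether to condition on offence seriousness.
Offence seriousness is set before the disposition has any effect — it is not caused by the disposition — and it independently drives the outcome. That makes it a confounder, so the causal comparison is within offence seriousness levels.
Within each level — minor offence: 3.7% vs 14.5%; serious offence: 51.6% vs 66.7% — the restorative-justice track is lower every time.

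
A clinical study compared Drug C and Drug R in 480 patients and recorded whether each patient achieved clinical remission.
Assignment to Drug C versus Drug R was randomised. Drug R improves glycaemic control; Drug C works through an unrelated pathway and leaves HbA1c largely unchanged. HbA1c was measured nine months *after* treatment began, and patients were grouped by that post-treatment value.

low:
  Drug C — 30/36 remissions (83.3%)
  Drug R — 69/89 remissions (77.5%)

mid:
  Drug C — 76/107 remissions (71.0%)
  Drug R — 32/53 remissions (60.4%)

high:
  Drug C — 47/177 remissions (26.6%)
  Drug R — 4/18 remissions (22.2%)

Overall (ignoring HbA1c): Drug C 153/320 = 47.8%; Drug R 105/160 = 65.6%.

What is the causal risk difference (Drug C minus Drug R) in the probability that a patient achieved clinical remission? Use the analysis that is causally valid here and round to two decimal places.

-0.18

The stratified and pooled comparisons disagree (Drug C wins within each HbA1c; Drug R wins overall), so the answer turns on the causal role of HbA1c.
HbA1c is recorded after the drug and is itself shifted by it — it sits on the causal path from drug to outcome. Conditioning on a mediator would strip out part of the effect we want; the pooled comparison gives the total causal effect.
The causal difference is the pooled difference: 0.478 − 0.656 = -0.178.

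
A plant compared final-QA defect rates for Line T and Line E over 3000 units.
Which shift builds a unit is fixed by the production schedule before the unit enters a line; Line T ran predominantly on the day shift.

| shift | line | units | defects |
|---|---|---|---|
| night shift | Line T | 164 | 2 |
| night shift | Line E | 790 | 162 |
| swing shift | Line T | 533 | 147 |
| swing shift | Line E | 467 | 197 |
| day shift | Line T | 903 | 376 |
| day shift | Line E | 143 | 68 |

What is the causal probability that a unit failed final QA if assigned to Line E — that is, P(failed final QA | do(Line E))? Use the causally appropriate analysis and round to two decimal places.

0.37

Nothing the line does changes shift; the imbalance is an allocation artefact. With shift also predicting the outcome, the pooled figure is confounded, and the within-stratum comparison is the causal one.
Standardising Line E to the population shift mix: 0.318·162/790 + 0.333·197/467 + 0.349·68/143 = 0.372.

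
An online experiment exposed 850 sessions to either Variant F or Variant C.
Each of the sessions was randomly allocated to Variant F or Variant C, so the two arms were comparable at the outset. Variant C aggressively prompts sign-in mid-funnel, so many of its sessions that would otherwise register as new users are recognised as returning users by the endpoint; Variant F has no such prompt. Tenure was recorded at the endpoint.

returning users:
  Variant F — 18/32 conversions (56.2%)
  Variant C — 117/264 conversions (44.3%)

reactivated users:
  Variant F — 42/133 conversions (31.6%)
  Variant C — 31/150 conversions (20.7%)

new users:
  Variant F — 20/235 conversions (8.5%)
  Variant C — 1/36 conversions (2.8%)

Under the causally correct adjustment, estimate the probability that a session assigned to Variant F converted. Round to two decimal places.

Within every user tenure level Variant F has the higher rate, yet pooled Variant C does — Simpson's reversal.
User tenure is recorded after the variant and is itself shifted by it — it sits on the causal path from variant to outcome. Conditioning on a mediator would strip out part of the effect we want; the pooled comparison gives the total causal effect.
So P(outcome | do(Variant F)) is just the pooled rate for Variant F: 80/400 = 0.200.

0.20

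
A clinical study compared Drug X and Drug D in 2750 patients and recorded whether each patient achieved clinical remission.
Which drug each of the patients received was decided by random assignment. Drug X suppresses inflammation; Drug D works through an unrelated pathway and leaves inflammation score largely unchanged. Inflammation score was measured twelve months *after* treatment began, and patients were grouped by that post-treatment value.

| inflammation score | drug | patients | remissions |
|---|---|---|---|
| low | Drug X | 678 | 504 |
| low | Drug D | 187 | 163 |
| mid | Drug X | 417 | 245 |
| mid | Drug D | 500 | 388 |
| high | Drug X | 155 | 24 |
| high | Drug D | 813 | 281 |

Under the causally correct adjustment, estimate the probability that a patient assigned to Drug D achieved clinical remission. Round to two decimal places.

0.55

Stratifying would compare drugs among patients the drugs themselves sorted into inflammation score groups — a form of selection on an intermediate. The unconditioned pooled rates give the total causal effect.
So P(outcome | do(Drug D)) is just the pooled rate for Drug D: 832/1500 = 0.555.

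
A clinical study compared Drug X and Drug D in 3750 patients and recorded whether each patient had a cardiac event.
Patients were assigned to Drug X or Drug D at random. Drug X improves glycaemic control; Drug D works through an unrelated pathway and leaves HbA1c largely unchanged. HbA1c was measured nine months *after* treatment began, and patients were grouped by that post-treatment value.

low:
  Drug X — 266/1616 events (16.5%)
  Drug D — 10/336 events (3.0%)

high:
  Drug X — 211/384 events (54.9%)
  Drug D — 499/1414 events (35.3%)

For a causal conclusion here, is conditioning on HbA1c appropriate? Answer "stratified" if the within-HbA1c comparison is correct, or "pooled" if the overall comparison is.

Because the drug influences HbA1c, HbA1c is a post-treatment mediator, not a confounder. Stratifying on it would bias the estimate; the causal effect is the crude pooled difference.
Pooled: Drug X 23.8% vs Drug D 29.1%; Drug X is lower overall.

pooled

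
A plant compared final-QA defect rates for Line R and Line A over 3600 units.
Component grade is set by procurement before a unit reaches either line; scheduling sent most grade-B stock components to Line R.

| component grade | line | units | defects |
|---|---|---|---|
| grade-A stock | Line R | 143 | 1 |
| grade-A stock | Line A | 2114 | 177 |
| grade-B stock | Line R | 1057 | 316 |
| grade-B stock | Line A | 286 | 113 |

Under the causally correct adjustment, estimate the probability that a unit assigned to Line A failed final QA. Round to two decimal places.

The stratified and pooled comparisons disagree (Line R wins within each component grade; Line A wins overall), so the answer turns on the causal role of component grade.
Since component grade is a pre-existing factor (not a product of the line) and it affects the outcome on its own, it is a confounder. The stratified rates, not the pooled rate, identify the causal effect.
Standardising Line A to the population component grade mix: 0.627·177/2114 + 0.373·113/286 = 0.200.

0.20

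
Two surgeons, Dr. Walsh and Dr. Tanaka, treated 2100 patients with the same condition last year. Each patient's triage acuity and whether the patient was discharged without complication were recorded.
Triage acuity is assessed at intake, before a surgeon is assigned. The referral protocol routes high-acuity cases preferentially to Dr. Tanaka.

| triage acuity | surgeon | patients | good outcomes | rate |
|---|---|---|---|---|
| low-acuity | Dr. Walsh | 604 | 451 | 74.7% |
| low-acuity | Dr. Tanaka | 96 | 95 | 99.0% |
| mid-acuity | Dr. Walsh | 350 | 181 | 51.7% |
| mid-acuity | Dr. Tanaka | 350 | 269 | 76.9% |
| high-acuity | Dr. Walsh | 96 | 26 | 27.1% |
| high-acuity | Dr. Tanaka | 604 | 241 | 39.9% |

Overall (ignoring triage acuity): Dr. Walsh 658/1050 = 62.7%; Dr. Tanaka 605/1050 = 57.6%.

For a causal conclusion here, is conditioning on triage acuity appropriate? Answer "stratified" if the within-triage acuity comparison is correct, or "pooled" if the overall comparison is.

Triage acuity differs across surgeons for reasons unrelated to any effect of the surgeon itself, and it separately predicts the outcome — a classic confounder. We must compare within triage acuity levels.
Within each level — low-acuity: 74.7% vs 99.0%; mid-acuity: 51.7% vs 76.9%; high-acuity: 27.1% vs 39.9% — Dr. Tanaka is higher every time.

stratified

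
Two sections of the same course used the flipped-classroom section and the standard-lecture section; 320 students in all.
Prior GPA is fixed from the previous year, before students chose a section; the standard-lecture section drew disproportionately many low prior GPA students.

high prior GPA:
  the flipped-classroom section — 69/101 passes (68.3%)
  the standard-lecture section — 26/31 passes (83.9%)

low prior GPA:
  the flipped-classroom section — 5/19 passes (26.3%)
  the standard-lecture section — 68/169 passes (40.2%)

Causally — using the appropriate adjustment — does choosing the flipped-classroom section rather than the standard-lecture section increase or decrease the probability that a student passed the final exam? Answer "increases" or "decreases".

Within every prior GPA band level the standard-lecture section has the higher rate, yet pooled the flipped-classroom section does — Simpson's reversal.
Prior GPA band differs across teaching methods for reasons unrelated to any effect of the teaching method itself, and it separately predicts the outcome — a classic confounder. We must compare within prior GPA band levels.
Within each level — high prior GPA: 68.3% vs 83.9%; low prior GPA: 26.3% vs 40.2% — the standard-lecture section is higher every time.

decreases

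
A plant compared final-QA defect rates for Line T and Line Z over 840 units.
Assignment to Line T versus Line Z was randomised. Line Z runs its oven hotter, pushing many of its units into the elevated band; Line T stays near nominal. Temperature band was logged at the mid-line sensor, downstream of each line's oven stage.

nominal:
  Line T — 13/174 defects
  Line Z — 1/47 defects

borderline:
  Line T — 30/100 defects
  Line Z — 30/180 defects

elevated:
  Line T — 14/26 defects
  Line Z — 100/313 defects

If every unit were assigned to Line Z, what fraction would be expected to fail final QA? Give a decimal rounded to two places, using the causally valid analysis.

Because the line influences in-process temperature band, in-process temperature band is a post-treatment mediator, not a confounder. Stratifying on it would bias the estimate; the causal effect is the crude pooled difference.
So P(outcome | do(Line Z)) is just the pooled rate for Line Z: 131/540 = 0.243.

0.24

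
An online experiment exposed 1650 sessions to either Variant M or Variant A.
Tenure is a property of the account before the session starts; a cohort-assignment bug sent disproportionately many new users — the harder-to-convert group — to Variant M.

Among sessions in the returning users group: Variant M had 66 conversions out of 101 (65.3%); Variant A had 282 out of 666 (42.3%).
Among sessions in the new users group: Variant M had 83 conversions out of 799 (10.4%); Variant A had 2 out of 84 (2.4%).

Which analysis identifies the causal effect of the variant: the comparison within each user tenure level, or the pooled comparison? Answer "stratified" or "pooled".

The stratified and pooled comparisons disagree (Variant M wins within each user tenure; Variant A wins overall), so the answer turns on the causal role of user tenure.
The imbalance in user tenure arose from how sessions were allocated, not from anything the variant did; and user tenure independently affects the outcome. The pooled gap is confounded — condition on user tenure.
Within each level — returning users: 65.3% vs 42.3%; new users: 10.4% vs 2.4% — Variant M is higher every time.

stratified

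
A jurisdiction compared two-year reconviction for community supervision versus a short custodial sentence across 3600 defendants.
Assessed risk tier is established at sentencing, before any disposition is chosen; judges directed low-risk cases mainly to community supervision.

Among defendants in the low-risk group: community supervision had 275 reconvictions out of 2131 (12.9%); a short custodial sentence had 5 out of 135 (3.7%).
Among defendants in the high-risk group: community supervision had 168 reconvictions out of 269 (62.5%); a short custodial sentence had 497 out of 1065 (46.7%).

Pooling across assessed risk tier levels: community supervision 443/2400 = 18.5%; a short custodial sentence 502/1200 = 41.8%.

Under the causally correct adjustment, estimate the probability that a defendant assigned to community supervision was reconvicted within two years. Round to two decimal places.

0.31

Since assessed risk tier is a pre-existing factor (not a product of the disposition) and it affects the outcome on its own, it is a confounder. The stratified rates, not the pooled rate, identify the causal effect.
Standardising community supervision to the population assessed risk tier mix: 0.629·275/2131 + 0.371·168/269 = 0.313.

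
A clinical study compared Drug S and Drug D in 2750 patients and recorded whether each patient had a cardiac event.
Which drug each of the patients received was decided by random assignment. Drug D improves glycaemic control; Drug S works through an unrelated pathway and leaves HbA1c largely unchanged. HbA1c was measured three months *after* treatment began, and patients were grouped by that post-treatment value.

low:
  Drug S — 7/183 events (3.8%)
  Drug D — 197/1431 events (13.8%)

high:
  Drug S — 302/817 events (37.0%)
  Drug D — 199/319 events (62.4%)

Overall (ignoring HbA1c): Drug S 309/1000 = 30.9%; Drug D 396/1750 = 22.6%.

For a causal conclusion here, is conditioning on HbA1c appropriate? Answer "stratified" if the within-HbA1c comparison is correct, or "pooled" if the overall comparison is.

The stratified and pooled comparisons disagree (Drug S wins within each HbA1c; Drug D wins overall), so the answer turns on the causal role of HbA1c.
The distribution of HbA1c is itself part of what the drug does — it is an intermediate outcome. Holding it fixed would remove that part of the effect; the total effect is the pooled difference.
Pooled: Drug S 30.9% vs Drug D 22.6%; Drug D is lower overall.

pooled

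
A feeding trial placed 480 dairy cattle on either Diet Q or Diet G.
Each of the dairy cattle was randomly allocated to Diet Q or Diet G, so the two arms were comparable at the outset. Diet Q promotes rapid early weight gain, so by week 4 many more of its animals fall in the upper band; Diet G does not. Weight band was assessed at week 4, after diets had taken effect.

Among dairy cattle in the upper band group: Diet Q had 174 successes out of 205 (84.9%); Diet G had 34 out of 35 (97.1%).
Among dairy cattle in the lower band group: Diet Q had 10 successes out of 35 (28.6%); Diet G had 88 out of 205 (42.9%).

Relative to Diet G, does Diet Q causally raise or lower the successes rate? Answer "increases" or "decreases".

increases

The stratified and pooled comparisons disagree (Diet G wins within each week-4 weight band; Diet Q wins overall), so the answer turns on the causal role of week-4 weight band.
Week-4 weight band is downstream of the diet. One should not condition on a consequence of treatment, so the overall rates are the right comparison.
Pooled: Diet Q 76.7% vs Diet G 50.8%; Diet Q is higher overall.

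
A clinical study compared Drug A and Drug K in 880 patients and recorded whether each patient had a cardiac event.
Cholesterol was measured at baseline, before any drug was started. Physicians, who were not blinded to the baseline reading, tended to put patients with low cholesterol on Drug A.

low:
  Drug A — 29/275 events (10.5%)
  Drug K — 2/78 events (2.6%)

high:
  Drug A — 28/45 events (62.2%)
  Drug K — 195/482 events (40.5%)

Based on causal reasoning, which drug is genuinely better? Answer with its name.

Cholesterol differs across drugs for reasons unrelated to any effect of the drug itself, and it separately predicts the outcome — a classic confounder. We must compare within cholesterol levels.
Within each level — low: 10.5% vs 2.6%; high: 62.2% vs 40.5% — Drug K is lower every time.

Drug K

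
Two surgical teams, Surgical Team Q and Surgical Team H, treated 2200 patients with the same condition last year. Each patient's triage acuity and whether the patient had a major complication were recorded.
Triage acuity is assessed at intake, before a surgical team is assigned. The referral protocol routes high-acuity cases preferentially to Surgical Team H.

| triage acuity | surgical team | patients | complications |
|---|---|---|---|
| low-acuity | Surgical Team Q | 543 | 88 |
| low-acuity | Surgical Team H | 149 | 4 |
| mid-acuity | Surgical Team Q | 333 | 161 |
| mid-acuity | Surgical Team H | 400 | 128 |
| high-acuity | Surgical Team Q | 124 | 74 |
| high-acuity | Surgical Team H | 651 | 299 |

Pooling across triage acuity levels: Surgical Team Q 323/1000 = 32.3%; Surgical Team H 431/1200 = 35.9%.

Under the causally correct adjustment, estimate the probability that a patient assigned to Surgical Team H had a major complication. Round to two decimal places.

The stratified and pooled comparisons disagree (Surgical Team H wins within each triage acuity; Surgical Team Q wins overall), so the answer turns on the causal role of triage acuity.
Triage acuity satisfies the back-door criterion: it is not a descendant of the surgical team, and it blocks the spurious path from surgical team to outcome. Adjusting for it (i.e., using the within-triage acuity rates) gives the causal effect.
Standardising Surgical Team H to the population triage acuity mix: 0.315·4/149 + 0.333·128/400 + 0.352·299/651 = 0.277.

0.28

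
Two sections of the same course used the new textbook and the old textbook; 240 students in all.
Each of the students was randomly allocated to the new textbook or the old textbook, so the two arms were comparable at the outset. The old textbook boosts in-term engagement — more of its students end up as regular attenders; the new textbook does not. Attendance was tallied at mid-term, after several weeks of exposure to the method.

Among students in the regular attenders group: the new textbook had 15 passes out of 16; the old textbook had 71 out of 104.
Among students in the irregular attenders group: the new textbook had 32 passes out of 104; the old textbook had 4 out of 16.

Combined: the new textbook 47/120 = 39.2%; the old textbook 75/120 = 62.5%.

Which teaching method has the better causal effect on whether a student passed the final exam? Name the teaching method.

The mid-term attendance-specific comparison favours the new textbook throughout, but the pooled figures favour the old textbook. The question is whether to condition on mid-term attendance.
Mid-term attendance is recorded after the teaching method and is itself shifted by it — it sits on the causal path from teaching method to outcome. Conditioning on a mediator would strip out part of the effect we want; the pooled comparison gives the total causal effect.
Pooled: the new textbook 39.2% vs the old textbook 62.5%; the old textbook is higher overall.

the old textbook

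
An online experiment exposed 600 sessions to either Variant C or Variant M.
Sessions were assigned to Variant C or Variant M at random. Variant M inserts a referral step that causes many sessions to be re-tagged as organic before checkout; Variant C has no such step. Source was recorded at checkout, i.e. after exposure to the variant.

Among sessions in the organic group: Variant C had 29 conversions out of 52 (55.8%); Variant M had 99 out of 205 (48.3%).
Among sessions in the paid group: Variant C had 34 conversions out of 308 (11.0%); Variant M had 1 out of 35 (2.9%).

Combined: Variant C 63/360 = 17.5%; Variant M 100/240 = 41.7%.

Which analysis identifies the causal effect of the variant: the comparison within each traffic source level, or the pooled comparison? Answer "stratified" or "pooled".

pooled

Variant C is higher inside every traffic source stratum but Variant M is higher in aggregate. Whether to stratify depends on how traffic source relates to the variant.
Traffic source is downstream of the variant. One should not condition on a consequence of treatment, so the overall rates are the right comparison.
Pooled: Variant C 17.5% vs Variant M 41.7%; Variant M is higher overall.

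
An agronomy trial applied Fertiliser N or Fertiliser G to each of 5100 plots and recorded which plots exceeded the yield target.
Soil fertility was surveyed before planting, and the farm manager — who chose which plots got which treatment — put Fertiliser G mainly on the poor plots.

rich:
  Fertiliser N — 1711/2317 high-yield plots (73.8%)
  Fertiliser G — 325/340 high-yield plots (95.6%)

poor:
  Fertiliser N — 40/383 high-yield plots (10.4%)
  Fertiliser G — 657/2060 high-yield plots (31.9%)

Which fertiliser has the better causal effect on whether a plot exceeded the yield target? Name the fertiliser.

Soil fertility differs across fertilisers for reasons unrelated to any effect of the fertiliser itself, and it separately predicts the outcome — a classic confounder. We must compare within soil fertility levels.
Within each level — rich: 73.8% vs 95.6%; poor: 10.4% vs 31.9% — Fertiliser G is higher every time.

Fertiliser G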